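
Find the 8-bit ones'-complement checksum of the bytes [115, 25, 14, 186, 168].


Sum = 508 mod 256 = 252
Complement = 3

3


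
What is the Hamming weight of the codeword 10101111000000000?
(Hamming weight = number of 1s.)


Counting 1s in 10101111000000000

6


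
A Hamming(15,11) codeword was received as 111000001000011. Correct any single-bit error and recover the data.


Syndrome = 8: error at position 8

Data: 10001000011 (corrected bit 8)


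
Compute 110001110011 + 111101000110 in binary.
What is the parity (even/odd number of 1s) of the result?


110001110011 = 3187
111101000110 = 3910
Sum = 7097 = 1101110111001
1s count = 9

odd parity (9 ones in 1101110111001)


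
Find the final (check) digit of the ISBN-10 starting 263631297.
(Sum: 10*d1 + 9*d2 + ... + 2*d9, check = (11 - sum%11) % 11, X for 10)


Weighted sum: 212
212 mod 11 = 3

Check digit: 8


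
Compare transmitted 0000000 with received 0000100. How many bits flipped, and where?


XOR: 0000100

1 error(s) at position(s): 4


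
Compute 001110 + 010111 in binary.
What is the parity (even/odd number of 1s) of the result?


001110 = 14
010111 = 23
Sum = 37 = 100101
1s count = 3

odd parity (3 ones in 100101)


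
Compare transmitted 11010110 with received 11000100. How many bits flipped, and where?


XOR: 00010010

2 error(s) at position(s): 3, 6


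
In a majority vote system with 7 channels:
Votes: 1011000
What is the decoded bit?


Ones: 3 out of 7
Threshold: 4

0 (3/7 voted 1)


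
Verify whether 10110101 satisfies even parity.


Number of 1s: 5

No, parity error (5 ones)


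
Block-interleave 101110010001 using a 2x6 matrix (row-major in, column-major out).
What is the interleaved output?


Matrix:
  101110
  010001
Read columns: 100110101001

100110101001


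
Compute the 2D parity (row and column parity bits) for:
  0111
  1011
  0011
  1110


Row parities: 1101
Column parities: 0001

Row P: 1101, Col P: 0001, Corner: 1


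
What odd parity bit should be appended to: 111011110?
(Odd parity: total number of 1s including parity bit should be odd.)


Number of 1s in data: 7
Parity bit: 0

0


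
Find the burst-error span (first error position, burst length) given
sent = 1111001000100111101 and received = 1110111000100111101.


XOR: 0001110000000000000

Burst at position 3, length 3


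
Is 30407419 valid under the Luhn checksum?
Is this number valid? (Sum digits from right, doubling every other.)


Luhn sum = 34
34 mod 10 = 4

Invalid (Luhn sum mod 10 = 4)


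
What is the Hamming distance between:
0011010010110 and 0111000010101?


XOR: 0100010000011
Count of 1s: 4

4


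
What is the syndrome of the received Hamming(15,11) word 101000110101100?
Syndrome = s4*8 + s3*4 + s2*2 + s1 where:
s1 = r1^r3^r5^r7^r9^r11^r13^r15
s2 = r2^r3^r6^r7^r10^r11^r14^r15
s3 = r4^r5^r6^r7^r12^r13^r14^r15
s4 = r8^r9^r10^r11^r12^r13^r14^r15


s1=0, s2=1, s3=1, s4=0

Syndrome = 6 (error at position 6)


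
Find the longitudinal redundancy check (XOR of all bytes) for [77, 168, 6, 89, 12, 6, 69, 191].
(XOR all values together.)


XOR chain: 77 ^ 168 ^ 6 ^ 89 ^ 12 ^ 6 ^ 69 ^ 191 = 74

74


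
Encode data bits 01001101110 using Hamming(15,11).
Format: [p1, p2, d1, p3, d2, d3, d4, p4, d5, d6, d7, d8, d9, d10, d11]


Parity bits: p1=1, p2=0, p3=0, p4=1

100010011101110


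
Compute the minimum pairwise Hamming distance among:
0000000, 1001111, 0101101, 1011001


Comparing all pairs, minimum distance: 3
Can detect 2 errors, correct 1 errors

3


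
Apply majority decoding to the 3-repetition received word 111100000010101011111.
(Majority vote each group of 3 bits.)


Groups: 111, 100, 000, 010, 101, 011, 111
Majority votes: 1000111

1000111


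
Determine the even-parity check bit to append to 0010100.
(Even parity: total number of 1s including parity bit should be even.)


Number of 1s in data: 2
Parity bit: 0

0


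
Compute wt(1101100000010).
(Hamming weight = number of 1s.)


Counting 1s in 1101100000010

5


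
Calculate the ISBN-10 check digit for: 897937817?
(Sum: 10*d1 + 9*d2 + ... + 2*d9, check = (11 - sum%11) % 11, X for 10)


Weighted sum: 382
382 mod 11 = 8

Check digit: 3


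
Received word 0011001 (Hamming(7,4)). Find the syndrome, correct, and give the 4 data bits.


Syndrome = 0: no error detected

Data: 1001 (no errors)


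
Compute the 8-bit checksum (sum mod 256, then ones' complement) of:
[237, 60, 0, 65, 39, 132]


Sum = 533 mod 256 = 21
Complement = 234

234


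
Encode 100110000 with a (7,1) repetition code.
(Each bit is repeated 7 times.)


Each bit -> 7 copies

111111100000000000000111111111111110000000000000000000000000000


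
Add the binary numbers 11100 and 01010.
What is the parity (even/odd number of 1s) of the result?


11100 = 28
01010 = 10
Sum = 38 = 100110
1s count = 3

odd parity (3 ones in 100110)


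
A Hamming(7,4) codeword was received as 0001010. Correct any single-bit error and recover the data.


Syndrome = 2: error at position 2

Data: 0010 (corrected bit 2)


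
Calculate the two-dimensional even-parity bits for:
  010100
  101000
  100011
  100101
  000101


Row parities: 00110
Column parities: 111111

Row P: 00110, Col P: 111111, Corner: 0


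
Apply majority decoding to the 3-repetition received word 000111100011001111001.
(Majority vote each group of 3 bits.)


Groups: 000, 111, 100, 011, 001, 111, 001
Majority votes: 0101010

0101010


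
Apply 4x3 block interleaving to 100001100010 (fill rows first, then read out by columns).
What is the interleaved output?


Matrix:
  100
  001
  100
  010
Read columns: 101000010100

101000010100


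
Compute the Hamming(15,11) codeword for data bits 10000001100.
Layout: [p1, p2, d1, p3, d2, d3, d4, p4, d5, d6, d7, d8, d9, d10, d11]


Parity bits: p1=0, p2=1, p3=0, p4=0

011000000001100


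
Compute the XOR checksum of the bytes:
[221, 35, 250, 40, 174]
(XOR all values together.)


XOR chain: 221 ^ 35 ^ 250 ^ 40 ^ 174 = 130

130


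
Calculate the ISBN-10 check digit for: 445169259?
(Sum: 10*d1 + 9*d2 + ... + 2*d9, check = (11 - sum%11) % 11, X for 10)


Weighted sum: 245
245 mod 11 = 3

Check digit: 8


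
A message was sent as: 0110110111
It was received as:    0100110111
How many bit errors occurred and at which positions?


XOR: 0010000000

1 error(s) at position(s): 2


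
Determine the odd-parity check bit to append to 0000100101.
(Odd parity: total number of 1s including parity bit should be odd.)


Number of 1s in data: 3
Parity bit: 0

0


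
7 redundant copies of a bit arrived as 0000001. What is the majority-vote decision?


Ones: 1 out of 7
Threshold: 4

0 (1/7 voted 1)


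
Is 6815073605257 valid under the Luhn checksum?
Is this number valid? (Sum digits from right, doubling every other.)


Luhn sum = 37
37 mod 10 = 7

Invalid (Luhn sum mod 10 = 7)


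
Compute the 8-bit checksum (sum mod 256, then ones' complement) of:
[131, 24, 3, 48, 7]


Sum = 213 mod 256 = 213
Complement = 42

42


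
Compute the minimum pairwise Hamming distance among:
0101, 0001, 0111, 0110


Comparing all pairs, minimum distance: 1
Can detect 0 errors, correct 0 errors

1


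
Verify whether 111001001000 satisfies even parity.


Number of 1s: 5

No, parity error (5 ones)


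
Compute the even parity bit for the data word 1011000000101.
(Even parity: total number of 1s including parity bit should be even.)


Number of 1s in data: 5
Parity bit: 1

1


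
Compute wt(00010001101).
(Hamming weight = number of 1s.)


Counting 1s in 00010001101

4


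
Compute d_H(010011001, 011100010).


XOR: 001111011
Count of 1s: 6

6


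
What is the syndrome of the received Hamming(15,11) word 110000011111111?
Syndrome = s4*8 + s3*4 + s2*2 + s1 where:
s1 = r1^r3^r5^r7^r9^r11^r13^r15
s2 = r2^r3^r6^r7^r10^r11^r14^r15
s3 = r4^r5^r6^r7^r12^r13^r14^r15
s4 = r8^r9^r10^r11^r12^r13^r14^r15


s1=1, s2=1, s3=0, s4=0

Syndrome = 3 (error at position 3)


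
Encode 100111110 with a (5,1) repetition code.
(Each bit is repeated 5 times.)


Each bit -> 5 copies

111110000000000111111111111111111111111100000


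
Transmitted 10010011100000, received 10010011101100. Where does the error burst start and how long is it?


XOR: 00000000001100

Burst at position 10, length 2


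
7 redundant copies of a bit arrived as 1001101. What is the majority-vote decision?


Ones: 4 out of 7
Threshold: 4

1 (4/7 voted 1)


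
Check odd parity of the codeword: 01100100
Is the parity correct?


Number of 1s: 3

Yes, parity is correct (3 ones)


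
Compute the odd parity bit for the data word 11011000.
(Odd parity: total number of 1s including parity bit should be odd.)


Number of 1s in data: 4
Parity bit: 1

1


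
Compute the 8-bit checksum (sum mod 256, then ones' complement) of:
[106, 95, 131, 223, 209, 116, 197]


Sum = 1077 mod 256 = 53
Complement = 202

202


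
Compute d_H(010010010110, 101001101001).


XOR: 111011111111
Count of 1s: 11

11


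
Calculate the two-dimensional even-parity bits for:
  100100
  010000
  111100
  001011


Row parities: 0101
Column parities: 000011

Row P: 0101, Col P: 000011, Corner: 0


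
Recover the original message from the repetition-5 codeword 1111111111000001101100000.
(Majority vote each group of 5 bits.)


Groups: 11111, 11111, 00000, 11011, 00000
Majority votes: 11010

11010


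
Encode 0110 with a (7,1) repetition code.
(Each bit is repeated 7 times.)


Each bit -> 7 copies

0000000111111111111110000000


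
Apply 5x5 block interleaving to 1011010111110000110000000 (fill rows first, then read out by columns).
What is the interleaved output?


Matrix:
  10110
  10111
  11000
  01100
  00000
Read columns: 1110000110110101100001000

1110000110110101100001000


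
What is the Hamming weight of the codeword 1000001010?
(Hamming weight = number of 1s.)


Counting 1s in 1000001010

3


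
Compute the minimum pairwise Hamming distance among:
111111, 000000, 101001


Comparing all pairs, minimum distance: 3
Can detect 2 errors, correct 1 errors

3


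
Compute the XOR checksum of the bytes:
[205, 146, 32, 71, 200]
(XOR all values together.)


XOR chain: 205 ^ 146 ^ 32 ^ 71 ^ 200 = 240

240


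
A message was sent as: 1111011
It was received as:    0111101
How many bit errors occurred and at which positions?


XOR: 1000110

3 error(s) at position(s): 0, 4, 5


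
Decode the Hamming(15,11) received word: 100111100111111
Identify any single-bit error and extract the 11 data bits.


Syndrome = 0: no error detected

Data: 01110111111 (no errors)


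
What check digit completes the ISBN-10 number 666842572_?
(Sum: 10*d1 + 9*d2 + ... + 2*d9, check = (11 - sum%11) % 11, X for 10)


Weighted sum: 297
297 mod 11 = 0

Check digit: 0


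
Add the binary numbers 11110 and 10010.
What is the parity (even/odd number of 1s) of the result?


11110 = 30
10010 = 18
Sum = 48 = 110000
1s count = 2

even parity (2 ones in 110000)


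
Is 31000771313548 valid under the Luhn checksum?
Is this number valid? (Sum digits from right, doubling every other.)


Luhn sum = 54
54 mod 10 = 4

Invalid (Luhn sum mod 10 = 4)


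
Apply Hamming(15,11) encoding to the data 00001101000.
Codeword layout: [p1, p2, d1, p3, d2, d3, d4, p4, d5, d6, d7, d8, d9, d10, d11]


Parity bits: p1=1, p2=1, p3=1, p4=1

110100011101000


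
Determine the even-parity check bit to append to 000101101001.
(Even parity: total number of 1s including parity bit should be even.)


Number of 1s in data: 5
Parity bit: 1

1


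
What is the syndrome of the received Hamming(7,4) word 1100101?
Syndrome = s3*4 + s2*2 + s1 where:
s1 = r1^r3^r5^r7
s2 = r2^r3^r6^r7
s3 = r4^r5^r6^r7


s1=1, s2=0, s3=0

Syndrome = 1 (error at position 1)


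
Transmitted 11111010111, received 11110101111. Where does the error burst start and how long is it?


XOR: 00001111000

Burst at position 4, length 4


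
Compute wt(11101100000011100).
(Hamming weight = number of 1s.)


Counting 1s in 11101100000011100

8


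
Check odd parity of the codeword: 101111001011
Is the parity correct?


Number of 1s: 8

No, parity error (8 ones)


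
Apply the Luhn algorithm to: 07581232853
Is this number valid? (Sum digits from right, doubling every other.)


Luhn sum = 41
41 mod 10 = 1

Invalid (Luhn sum mod 10 = 1)


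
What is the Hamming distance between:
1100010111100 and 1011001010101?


XOR: 0111011101001
Count of 1s: 8

8


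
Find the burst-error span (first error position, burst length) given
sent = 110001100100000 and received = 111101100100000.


XOR: 001100000000000

Burst at position 2, length 2


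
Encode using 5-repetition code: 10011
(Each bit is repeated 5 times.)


Each bit -> 5 copies

1111100000000001111111111


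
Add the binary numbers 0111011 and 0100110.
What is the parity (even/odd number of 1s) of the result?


0111011 = 59
0100110 = 38
Sum = 97 = 1100001
1s count = 3

odd parity (3 ones in 1100001)


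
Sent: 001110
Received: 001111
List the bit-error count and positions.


XOR: 000001

1 error(s) at position(s): 5


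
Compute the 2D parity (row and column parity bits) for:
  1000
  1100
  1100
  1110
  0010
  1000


Row parities: 100111
Column parities: 1100

Row P: 100111, Col P: 1100, Corner: 0


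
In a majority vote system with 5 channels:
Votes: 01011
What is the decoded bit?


Ones: 3 out of 5
Threshold: 3

1 (3/5 voted 1)


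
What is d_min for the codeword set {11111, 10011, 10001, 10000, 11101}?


Comparing all pairs, minimum distance: 1
Can detect 0 errors, correct 0 errors

1


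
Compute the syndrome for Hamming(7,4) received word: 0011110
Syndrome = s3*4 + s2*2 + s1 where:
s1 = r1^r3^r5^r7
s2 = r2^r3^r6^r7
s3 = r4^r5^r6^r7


s1=0, s2=0, s3=1

Syndrome = 4 (error at position 4)


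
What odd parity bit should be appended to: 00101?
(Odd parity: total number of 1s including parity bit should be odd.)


Number of 1s in data: 2
Parity bit: 1

1


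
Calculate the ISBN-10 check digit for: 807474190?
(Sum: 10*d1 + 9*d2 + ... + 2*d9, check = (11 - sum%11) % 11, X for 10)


Weighted sum: 257
257 mod 11 = 4

Check digit: 7


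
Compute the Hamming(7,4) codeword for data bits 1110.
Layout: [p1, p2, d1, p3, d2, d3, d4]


Parity bits: p1=0, p2=0, p3=0

0010110


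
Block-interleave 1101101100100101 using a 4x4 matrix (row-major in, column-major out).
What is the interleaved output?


Matrix:
  1101
  1011
  0010
  0101
Read columns: 1100100101101101

1100100101101101


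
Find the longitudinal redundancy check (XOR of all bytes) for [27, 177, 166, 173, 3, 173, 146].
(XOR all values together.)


XOR chain: 27 ^ 177 ^ 166 ^ 173 ^ 3 ^ 173 ^ 146 = 157

157


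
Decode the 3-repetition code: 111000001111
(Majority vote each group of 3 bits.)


Groups: 111, 000, 001, 111
Majority votes: 1001

1001


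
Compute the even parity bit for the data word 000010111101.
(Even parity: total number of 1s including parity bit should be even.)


Number of 1s in data: 6
Parity bit: 0

0


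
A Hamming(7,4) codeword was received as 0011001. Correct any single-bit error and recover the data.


Syndrome = 0: no error detected

Data: 1001 (no errors)


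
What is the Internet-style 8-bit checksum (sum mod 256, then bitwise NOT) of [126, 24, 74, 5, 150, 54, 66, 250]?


Sum = 749 mod 256 = 237
Complement = 18

18


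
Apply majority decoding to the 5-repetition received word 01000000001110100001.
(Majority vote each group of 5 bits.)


Groups: 01000, 00000, 11101, 00001
Majority votes: 0010

0010


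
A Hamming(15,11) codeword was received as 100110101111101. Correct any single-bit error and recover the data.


Syndrome = 1: error at position 1

Data: 01011111101 (corrected bit 1)


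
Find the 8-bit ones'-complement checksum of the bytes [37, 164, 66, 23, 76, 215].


Sum = 581 mod 256 = 69
Complement = 186

186


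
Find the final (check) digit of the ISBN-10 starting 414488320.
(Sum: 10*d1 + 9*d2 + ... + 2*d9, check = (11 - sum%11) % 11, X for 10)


Weighted sum: 215
215 mod 11 = 6

Check digit: 5


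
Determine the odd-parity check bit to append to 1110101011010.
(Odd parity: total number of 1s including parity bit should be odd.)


Number of 1s in data: 8
Parity bit: 1

1


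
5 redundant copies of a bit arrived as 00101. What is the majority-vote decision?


Ones: 2 out of 5
Threshold: 3

0 (2/5 voted 1)


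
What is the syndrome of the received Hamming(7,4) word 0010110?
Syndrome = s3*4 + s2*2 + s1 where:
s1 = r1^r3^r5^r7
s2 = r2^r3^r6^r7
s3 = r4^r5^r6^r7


s1=0, s2=0, s3=0

Syndrome = 0 (no error)


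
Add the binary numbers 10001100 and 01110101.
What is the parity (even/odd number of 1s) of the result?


10001100 = 140
01110101 = 117
Sum = 257 = 100000001
1s count = 2

even parity (2 ones in 100000001)


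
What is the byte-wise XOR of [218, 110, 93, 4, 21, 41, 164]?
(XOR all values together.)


XOR chain: 218 ^ 110 ^ 93 ^ 4 ^ 21 ^ 41 ^ 164 = 117

117


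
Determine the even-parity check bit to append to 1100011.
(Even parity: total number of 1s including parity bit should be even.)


Number of 1s in data: 4
Parity bit: 0

0


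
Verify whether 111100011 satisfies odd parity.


Number of 1s: 6

No, parity error (6 ones)


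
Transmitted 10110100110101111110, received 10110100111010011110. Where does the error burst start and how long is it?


XOR: 00000000001111100000

Burst at position 10, length 5


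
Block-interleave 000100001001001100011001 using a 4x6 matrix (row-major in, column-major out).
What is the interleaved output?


Matrix:
  000100
  001001
  001100
  011001
Read columns: 000000010111101000000101

000000010111101000000101


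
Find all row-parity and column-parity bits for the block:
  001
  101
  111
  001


Row parities: 1011
Column parities: 010

Row P: 1011, Col P: 010, Corner: 1


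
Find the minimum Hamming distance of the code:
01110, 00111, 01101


Comparing all pairs, minimum distance: 2
Can detect 1 errors, correct 0 errors

2


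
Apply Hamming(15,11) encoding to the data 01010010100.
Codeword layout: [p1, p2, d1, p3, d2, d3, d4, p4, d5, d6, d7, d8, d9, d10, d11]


Parity bits: p1=0, p2=0, p3=1, p4=0

000110100010100


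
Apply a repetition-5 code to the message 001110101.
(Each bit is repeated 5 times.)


Each bit -> 5 copies

000000000011111111111111100000111110000011111


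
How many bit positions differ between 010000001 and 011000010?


XOR: 001000011
Count of 1s: 3

3


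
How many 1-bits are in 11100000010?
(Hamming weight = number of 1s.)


Counting 1s in 11100000010

4


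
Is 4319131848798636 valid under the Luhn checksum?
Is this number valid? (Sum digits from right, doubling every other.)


Luhn sum = 92
92 mod 10 = 2

Invalid (Luhn sum mod 10 = 2)


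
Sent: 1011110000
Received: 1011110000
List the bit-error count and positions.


XOR: 0000000000

0 errors (received matches sent)


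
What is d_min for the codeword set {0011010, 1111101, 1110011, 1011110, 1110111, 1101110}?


Comparing all pairs, minimum distance: 1
Can detect 0 errors, correct 0 errors

1


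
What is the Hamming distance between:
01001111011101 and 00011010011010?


XOR: 01010101000111
Count of 1s: 7

7


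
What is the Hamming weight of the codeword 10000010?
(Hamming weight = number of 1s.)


Counting 1s in 10000010

2


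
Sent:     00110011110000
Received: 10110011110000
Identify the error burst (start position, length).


XOR: 10000000000000

Burst at position 0, length 1


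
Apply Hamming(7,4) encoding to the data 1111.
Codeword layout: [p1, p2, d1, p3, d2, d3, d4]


Parity bits: p1=1, p2=1, p3=1

1111111


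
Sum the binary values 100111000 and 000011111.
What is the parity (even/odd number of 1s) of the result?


100111000 = 312
000011111 = 31
Sum = 343 = 101010111
1s count = 6

even parity (6 ones in 101010111)


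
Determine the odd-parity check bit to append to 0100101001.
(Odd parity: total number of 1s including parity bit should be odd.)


Number of 1s in data: 4
Parity bit: 1

1


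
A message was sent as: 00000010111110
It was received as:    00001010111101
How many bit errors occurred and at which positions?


XOR: 00001000000011

3 error(s) at position(s): 4, 12, 13


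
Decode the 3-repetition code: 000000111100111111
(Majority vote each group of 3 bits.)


Groups: 000, 000, 111, 100, 111, 111
Majority votes: 001011

001011


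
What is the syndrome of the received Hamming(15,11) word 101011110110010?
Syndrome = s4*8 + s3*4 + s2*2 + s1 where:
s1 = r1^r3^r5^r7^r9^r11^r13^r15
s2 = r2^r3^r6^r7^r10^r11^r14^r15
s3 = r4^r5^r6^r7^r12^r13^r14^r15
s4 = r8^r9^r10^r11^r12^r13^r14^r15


s1=1, s2=0, s3=0, s4=0

Syndrome = 1 (error at position 1)


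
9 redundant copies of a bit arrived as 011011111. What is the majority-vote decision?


Ones: 7 out of 9
Threshold: 5

1 (7/9 voted 1)


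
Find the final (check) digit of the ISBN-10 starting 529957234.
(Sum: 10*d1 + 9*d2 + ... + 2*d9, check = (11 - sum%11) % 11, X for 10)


Weighted sum: 293
293 mod 11 = 7

Check digit: 4


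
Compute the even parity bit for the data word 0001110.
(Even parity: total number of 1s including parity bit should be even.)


Number of 1s in data: 3
Parity bit: 1

1


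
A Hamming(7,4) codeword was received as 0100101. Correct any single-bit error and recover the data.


Syndrome = 0: no error detected

Data: 0101 (no errors)


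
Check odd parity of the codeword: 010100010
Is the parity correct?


Number of 1s: 3

Yes, parity is correct (3 ones)


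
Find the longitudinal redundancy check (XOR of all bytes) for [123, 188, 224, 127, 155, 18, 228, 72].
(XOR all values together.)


XOR chain: 123 ^ 188 ^ 224 ^ 127 ^ 155 ^ 18 ^ 228 ^ 72 = 125

125


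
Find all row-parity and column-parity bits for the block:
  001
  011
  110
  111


Row parities: 1001
Column parities: 011

Row P: 1001, Col P: 011, Corner: 0


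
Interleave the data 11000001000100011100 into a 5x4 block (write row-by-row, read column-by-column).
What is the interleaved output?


Matrix:
  1100
  0001
  0001
  0001
  1100
Read columns: 10001100010000001110

10001100010000001110


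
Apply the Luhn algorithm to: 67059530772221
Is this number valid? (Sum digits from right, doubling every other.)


Luhn sum = 58
58 mod 10 = 8

Invalid (Luhn sum mod 10 = 8)


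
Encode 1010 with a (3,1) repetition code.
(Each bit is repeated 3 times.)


Each bit -> 3 copies

111000111000


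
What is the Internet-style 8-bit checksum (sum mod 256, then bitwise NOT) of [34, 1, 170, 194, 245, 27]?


Sum = 671 mod 256 = 159
Complement = 96

96


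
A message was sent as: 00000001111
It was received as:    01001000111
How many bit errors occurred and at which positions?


XOR: 01001001000

3 error(s) at position(s): 1, 4, 7


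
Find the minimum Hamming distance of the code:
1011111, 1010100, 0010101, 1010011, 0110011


Comparing all pairs, minimum distance: 2
Can detect 1 errors, correct 0 errors

2


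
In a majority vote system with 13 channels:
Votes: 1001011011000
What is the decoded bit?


Ones: 6 out of 13
Threshold: 7

0 (6/13 voted 1)


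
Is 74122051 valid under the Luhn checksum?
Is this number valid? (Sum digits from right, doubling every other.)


Luhn sum = 19
19 mod 10 = 9

Invalid (Luhn sum mod 10 = 9)


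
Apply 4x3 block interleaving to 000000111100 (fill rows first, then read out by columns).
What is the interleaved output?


Matrix:
  000
  000
  111
  100
Read columns: 001100100010

001100100010


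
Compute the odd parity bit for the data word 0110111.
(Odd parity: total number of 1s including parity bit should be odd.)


Number of 1s in data: 5
Parity bit: 0

0


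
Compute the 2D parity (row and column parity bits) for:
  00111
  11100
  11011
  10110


Row parities: 1101
Column parities: 10110

Row P: 1101, Col P: 10110, Corner: 1


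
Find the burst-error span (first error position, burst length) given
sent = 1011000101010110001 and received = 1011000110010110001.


XOR: 0000000011000000000

Burst at position 8, length 2


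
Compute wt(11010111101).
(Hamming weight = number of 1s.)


Counting 1s in 11010111101

8


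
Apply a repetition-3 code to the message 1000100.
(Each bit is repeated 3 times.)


Each bit -> 3 copies

111000000000111000000


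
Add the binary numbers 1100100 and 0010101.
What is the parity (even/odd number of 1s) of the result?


1100100 = 100
0010101 = 21
Sum = 121 = 1111001
1s count = 5

odd parity (5 ones in 1111001)


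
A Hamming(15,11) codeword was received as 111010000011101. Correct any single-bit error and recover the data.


Syndrome = 0: no error detected

Data: 11000011101 (no errors)


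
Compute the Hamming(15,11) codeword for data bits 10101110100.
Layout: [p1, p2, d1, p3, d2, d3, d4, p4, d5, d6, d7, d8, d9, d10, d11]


Parity bits: p1=0, p2=0, p3=0, p4=0

001001001110100


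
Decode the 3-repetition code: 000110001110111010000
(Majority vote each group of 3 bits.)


Groups: 000, 110, 001, 110, 111, 010, 000
Majority votes: 0101100

0101100


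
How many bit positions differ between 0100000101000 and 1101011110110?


XOR: 1001011011110
Count of 1s: 8

8


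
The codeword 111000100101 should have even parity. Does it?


Number of 1s: 6

Yes, parity is correct (6 ones)


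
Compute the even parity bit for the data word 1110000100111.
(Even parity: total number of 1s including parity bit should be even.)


Number of 1s in data: 7
Parity bit: 1

1


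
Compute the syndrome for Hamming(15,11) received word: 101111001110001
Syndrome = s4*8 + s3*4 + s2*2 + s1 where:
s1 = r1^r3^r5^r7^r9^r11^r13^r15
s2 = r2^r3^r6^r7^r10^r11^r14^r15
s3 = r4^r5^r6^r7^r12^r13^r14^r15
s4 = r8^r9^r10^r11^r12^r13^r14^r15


s1=0, s2=1, s3=0, s4=0

Syndrome = 2 (error at position 2)


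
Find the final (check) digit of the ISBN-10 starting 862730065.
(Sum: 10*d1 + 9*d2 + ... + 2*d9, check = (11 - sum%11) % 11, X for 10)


Weighted sum: 245
245 mod 11 = 3

Check digit: 8


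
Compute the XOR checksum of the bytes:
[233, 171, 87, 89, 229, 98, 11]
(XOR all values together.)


XOR chain: 233 ^ 171 ^ 87 ^ 89 ^ 229 ^ 98 ^ 11 = 192

192


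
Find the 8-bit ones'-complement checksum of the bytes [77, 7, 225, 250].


Sum = 559 mod 256 = 47
Complement = 208

208


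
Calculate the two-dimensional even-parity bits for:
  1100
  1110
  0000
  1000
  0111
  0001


Row parities: 010111
Column parities: 1100

Row P: 010111, Col P: 1100, Corner: 0


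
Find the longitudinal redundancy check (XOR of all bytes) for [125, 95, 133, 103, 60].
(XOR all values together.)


XOR chain: 125 ^ 95 ^ 133 ^ 103 ^ 60 = 252

252


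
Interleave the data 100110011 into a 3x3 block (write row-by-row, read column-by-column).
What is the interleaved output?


Matrix:
  100
  110
  011
Read columns: 110011001

110011001


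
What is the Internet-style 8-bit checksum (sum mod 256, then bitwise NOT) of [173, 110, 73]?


Sum = 356 mod 256 = 100
Complement = 155

155


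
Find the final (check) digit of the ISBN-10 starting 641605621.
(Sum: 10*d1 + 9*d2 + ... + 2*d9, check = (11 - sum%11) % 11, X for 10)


Weighted sum: 203
203 mod 11 = 5

Check digit: 6


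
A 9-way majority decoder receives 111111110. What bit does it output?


Ones: 8 out of 9
Threshold: 5

1 (8/9 voted 1)


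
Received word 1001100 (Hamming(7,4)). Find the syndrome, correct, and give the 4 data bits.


Syndrome = 0: no error detected

Data: 0100 (no errors)


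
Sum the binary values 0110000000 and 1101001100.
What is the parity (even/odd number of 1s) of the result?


0110000000 = 384
1101001100 = 844
Sum = 1228 = 10011001100
1s count = 5

odd parity (5 ones in 10011001100)


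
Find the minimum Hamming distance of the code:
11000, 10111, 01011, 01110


Comparing all pairs, minimum distance: 2
Can detect 1 errors, correct 0 errors

2


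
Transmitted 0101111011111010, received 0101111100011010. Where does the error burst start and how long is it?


XOR: 0000000111100000

Burst at position 7, length 4


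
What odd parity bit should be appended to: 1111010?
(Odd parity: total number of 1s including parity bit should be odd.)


Number of 1s in data: 5
Parity bit: 0

0


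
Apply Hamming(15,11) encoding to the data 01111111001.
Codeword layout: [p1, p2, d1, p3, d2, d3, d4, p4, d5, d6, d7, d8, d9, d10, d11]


Parity bits: p1=1, p2=1, p3=1, p4=1

110111111111001


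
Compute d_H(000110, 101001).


XOR: 101111
Count of 1s: 5

5


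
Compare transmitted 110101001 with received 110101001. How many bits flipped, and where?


XOR: 000000000

0 errors (received matches sent)


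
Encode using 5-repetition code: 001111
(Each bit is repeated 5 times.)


Each bit -> 5 copies

000000000011111111111111111111


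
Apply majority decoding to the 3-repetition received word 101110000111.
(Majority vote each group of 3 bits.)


Groups: 101, 110, 000, 111
Majority votes: 1101

1101


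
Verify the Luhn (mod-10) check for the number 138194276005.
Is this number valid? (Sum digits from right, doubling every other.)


Luhn sum = 45
45 mod 10 = 5

Invalid (Luhn sum mod 10 = 5)


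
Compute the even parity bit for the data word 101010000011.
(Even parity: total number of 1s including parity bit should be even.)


Number of 1s in data: 5
Parity bit: 1

1


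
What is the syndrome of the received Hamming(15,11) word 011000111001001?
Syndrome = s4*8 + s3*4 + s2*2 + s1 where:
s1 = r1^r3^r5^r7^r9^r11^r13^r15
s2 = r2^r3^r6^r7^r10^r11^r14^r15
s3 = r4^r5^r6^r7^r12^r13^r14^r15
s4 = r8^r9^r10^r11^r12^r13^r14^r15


s1=0, s2=0, s3=1, s4=0

Syndrome = 4 (error at position 4)


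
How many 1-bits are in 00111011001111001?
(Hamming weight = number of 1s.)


Counting 1s in 00111011001111001

10


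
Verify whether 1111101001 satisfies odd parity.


Number of 1s: 7

Yes, parity is correct (7 ones)


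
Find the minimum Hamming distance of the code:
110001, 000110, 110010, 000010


Comparing all pairs, minimum distance: 1
Can detect 0 errors, correct 0 errors

1


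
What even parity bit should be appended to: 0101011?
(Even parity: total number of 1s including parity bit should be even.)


Number of 1s in data: 4
Parity bit: 0

0


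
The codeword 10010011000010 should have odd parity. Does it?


Number of 1s: 5

Yes, parity is correct (5 ones)


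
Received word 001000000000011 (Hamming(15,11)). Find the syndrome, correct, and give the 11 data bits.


Syndrome = 2: error at position 2

Data: 10000000011 (corrected bit 2)


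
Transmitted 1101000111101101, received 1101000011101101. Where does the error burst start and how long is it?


XOR: 0000000100000000

Burst at position 7, length 1


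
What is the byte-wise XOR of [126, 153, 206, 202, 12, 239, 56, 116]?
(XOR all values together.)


XOR chain: 126 ^ 153 ^ 206 ^ 202 ^ 12 ^ 239 ^ 56 ^ 116 = 76

76


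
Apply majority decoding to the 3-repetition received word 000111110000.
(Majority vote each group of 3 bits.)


Groups: 000, 111, 110, 000
Majority votes: 0110

0110


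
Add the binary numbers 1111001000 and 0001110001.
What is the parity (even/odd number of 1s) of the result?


1111001000 = 968
0001110001 = 113
Sum = 1081 = 10000111001
1s count = 5

odd parity (5 ones in 10000111001)


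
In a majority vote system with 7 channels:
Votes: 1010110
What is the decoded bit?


Ones: 4 out of 7
Threshold: 4

1 (4/7 voted 1)


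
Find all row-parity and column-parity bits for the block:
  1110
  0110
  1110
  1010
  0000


Row parities: 10100
Column parities: 1100

Row P: 10100, Col P: 1100, Corner: 0


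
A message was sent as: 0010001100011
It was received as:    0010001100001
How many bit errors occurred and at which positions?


XOR: 0000000000010

1 error(s) at position(s): 11


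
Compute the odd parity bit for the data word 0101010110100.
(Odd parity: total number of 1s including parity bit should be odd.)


Number of 1s in data: 6
Parity bit: 1

1


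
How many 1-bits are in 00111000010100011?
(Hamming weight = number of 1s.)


Counting 1s in 00111000010100011

7


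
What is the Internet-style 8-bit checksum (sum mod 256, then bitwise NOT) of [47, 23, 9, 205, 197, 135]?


Sum = 616 mod 256 = 104
Complement = 151

151


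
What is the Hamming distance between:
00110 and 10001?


XOR: 10111
Count of 1s: 4

4


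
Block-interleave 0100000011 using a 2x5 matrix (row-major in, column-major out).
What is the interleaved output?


Matrix:
  01000
  00011
Read columns: 0010000101

0010000101


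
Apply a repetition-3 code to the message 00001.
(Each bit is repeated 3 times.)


Each bit -> 3 copies

000000000000111


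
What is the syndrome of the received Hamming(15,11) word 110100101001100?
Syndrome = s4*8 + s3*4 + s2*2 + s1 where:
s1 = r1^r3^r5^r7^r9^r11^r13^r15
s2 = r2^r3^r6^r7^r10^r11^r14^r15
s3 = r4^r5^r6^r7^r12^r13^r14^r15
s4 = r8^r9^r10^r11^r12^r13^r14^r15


s1=0, s2=0, s3=0, s4=1

Syndrome = 8 (error at position 8)


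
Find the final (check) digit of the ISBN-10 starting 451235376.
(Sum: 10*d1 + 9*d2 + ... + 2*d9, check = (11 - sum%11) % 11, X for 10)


Weighted sum: 195
195 mod 11 = 8

Check digit: 3


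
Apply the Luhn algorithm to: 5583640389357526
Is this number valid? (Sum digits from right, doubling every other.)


Luhn sum = 73
73 mod 10 = 3

Invalid (Luhn sum mod 10 = 3)


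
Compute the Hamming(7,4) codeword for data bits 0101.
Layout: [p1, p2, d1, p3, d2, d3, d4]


Parity bits: p1=0, p2=1, p3=0

0100101


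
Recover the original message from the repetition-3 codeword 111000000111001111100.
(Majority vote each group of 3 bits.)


Groups: 111, 000, 000, 111, 001, 111, 100
Majority votes: 1001010

1001010


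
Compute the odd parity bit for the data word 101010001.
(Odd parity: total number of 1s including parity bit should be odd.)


Number of 1s in data: 4
Parity bit: 1

1


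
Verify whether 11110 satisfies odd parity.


Number of 1s: 4

No, parity error (4 ones)


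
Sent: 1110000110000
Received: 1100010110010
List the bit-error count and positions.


XOR: 0010010000010

3 error(s) at position(s): 2, 5, 11


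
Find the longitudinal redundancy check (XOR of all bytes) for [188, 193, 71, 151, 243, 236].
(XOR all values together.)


XOR chain: 188 ^ 193 ^ 71 ^ 151 ^ 243 ^ 236 = 178

178


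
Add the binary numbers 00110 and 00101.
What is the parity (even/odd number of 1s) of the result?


00110 = 6
00101 = 5
Sum = 11 = 1011
1s count = 3

odd parity (3 ones in 1011)


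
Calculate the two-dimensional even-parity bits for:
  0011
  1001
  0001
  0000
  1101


Row parities: 00101
Column parities: 0110

Row P: 00101, Col P: 0110, Corner: 0


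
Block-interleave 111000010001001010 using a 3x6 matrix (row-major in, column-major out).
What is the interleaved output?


Matrix:
  111000
  010001
  001010
Read columns: 100110101000001010

100110101000001010


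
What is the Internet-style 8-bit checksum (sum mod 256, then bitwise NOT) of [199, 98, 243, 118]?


Sum = 658 mod 256 = 146
Complement = 109

109


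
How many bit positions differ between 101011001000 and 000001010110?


XOR: 101010011110
Count of 1s: 7

7


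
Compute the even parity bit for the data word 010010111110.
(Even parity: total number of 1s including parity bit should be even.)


Number of 1s in data: 7
Parity bit: 1

1


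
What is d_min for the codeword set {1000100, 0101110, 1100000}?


Comparing all pairs, minimum distance: 2
Can detect 1 errors, correct 0 errors

2


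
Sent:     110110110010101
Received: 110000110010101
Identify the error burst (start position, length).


XOR: 000110000000000

Burst at position 3, length 2


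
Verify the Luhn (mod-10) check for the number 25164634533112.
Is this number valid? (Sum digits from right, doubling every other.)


Luhn sum = 56
56 mod 10 = 6

Invalid (Luhn sum mod 10 = 6)


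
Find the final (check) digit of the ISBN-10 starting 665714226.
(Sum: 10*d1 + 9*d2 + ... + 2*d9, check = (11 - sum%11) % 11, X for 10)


Weighted sum: 255
255 mod 11 = 2

Check digit: 9


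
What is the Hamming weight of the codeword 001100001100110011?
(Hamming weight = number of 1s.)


Counting 1s in 001100001100110011

8


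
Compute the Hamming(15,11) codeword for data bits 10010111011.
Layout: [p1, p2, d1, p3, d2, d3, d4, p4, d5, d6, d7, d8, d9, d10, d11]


Parity bits: p1=0, p2=0, p3=0, p4=1

001000110111011


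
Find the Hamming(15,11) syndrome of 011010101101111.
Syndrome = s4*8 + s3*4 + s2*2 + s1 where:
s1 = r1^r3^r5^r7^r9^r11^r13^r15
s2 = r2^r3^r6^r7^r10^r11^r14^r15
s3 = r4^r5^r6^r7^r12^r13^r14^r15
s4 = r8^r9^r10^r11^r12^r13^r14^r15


s1=0, s2=0, s3=0, s4=0

Syndrome = 0 (no error)


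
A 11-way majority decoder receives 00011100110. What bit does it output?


Ones: 5 out of 11
Threshold: 6

0 (5/11 voted 1)


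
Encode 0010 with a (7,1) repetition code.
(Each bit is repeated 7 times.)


Each bit -> 7 copies

0000000000000011111110000000


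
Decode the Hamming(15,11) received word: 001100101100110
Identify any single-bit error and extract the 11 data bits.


Syndrome = 0: no error detected

Data: 10011100110 (no errors)


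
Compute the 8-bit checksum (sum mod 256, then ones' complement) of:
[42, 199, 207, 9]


Sum = 457 mod 256 = 201
Complement = 54

54


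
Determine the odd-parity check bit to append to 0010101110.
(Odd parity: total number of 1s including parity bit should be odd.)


Number of 1s in data: 5
Parity bit: 0

0


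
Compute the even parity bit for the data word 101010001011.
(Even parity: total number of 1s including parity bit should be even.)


Number of 1s in data: 6
Parity bit: 0

0


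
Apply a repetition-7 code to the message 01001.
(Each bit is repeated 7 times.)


Each bit -> 7 copies

00000001111111000000000000001111111


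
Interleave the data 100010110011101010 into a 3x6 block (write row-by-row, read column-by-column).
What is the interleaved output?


Matrix:
  100010
  110011
  101010
Read columns: 111010001000111010

111010001000111010


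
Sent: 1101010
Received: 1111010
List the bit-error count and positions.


XOR: 0010000

1 error(s) at position(s): 2


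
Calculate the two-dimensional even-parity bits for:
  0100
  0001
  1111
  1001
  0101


Row parities: 11000
Column parities: 0110

Row P: 11000, Col P: 0110, Corner: 0


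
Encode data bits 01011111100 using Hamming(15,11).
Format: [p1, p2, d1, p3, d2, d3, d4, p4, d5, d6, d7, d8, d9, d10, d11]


Parity bits: p1=1, p2=1, p3=0, p4=1

110010111111100


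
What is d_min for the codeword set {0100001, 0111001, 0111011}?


Comparing all pairs, minimum distance: 1
Can detect 0 errors, correct 0 errors

1


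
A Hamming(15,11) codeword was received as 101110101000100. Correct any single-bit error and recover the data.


Syndrome = 0: no error detected

Data: 11011000100 (no errors)


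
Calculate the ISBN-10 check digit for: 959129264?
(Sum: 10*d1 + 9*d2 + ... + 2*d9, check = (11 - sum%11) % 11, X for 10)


Weighted sum: 305
305 mod 11 = 8

Check digit: 3
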